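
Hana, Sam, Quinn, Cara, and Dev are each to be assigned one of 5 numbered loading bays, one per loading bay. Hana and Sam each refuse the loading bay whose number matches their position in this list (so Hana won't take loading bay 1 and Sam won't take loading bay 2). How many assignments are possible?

78

Let Aᵢ (for i ∈ {1, 2}) be the placements that put person i in their forbidden loading bay. Any j of these fix j positions, leaving (5−j)! ways to fill the rest, and there are C(2,j) ways to pick which j.
By inclusion–exclusion, the number of valid placements is Σ_{j=0}^{2} (−1)^j C(2,j)·(5−j)!.
Computing: 120 − 48 + 6 = 78.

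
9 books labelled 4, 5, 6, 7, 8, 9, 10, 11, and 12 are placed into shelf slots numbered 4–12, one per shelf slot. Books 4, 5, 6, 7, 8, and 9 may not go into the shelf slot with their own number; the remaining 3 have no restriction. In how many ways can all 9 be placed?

183822

Let Aᵢ (for 4 ≤ i ≤ 9) be the placements that put book i in its forbidden shelf slot. Any j of these fix j positions, leaving (9−j)! ways to fill the rest, and there are C(6,j) ways to pick which j.
By inclusion–exclusion, the number of valid placements is Σ_{j=0}^{6} (−1)^j C(6,j)·(9−j)!.
Computing: 362880 − 241920 + 75600 − 14400 + 1800 − 144 + 6 = 183822.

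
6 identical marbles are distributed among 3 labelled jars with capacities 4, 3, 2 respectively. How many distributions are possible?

By stars and bars, unrestricted non-negative solutions to x_1+…+x_3 = 6 number C(6+2,2) = 28.
Subtract solutions that violate a single cap (substitute x_i' = x_i − (cap_i+1)): x_1 ≥ 5 gives C(3,2) = 3; x_2 ≥ 4 gives C(4,2) = 6; x_3 ≥ 3 gives C(5,2) = 10. Together 19.
No two caps can be exceeded simultaneously, so the pair terms are all 0.
By inclusion–exclusion the count is 28 − 19 + 0 = 9.

9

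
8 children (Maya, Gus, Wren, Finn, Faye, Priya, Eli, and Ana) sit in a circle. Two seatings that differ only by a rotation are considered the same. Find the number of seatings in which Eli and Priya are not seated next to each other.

3600

All circular seatings of 8 people number (7)! = 5040.
Seatings with Eli beside Priya: treat them as a block with 2 internal orders, giving 2 × (6)! = 1440.
Subtracting, 5040 − 1440 = 3600.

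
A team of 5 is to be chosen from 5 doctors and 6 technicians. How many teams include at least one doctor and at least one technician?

455

With no constraint there are C(11,5) = 462 possible selections.
Selections missing a whole group: no doctors → C(6,5) = 6; no technicians → C(5,5) = 1.
Both groups omitted at once is impossible, so 462 − 7 = 455.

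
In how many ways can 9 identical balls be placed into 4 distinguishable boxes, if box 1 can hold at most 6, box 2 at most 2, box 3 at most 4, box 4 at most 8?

94

Without the upper bounds there are C(12,3) = 220 ways to split 9 among 4 boxes.
Subtract solutions that violate a single cap (substitute x_i' = x_i − (cap_i+1)): x_1 ≥ 7 gives C(5,3) = 10; x_2 ≥ 3 gives C(9,3) = 84; x_3 ≥ 5 gives C(7,3) = 35; x_4 ≥ 9 gives C(3,3) = 1. Together 130.
Add back pairs where two caps are both exceeded: 0 + 0 + 0 + 4 + 0 + 0 = 4.
By inclusion–exclusion the count is 220 − 130 + 4 = 94.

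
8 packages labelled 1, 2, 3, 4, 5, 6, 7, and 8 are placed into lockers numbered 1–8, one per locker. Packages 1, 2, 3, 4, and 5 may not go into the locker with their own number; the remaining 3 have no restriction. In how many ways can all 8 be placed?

21234

Let Aᵢ (for 1 ≤ i ≤ 5) be the placements that put package i in its forbidden locker. Any j of these fix j positions, leaving (8−j)! ways to fill the rest, and there are C(5,j) ways to pick which j.
By inclusion–exclusion, the number of valid placements is Σ_{j=0}^{5} (−1)^j C(5,j)·(8−j)!.
Computing: 40320 − 25200 + 7200 − 1200 + 120 − 6 = 21234.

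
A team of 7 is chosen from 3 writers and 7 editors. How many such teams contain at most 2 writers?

Split by how many writers are chosen (0 through 2).
Sum: C(3,0)·C(7,7) + C(3,1)·C(7,6) + C(3,2)·C(7,5) = 1 + 21 + 63 = 85.

85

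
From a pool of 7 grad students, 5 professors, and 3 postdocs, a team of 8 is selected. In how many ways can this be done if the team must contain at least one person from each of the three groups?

5894

Unrestricted: C(15,8) = 6435 ways to pick any 8 of the 15.
Subtract selections that omit an entire group: no grad students → C(8,8) = 1; no professors → C(10,8) = 45; no postdocs → C(12,8) = 495.
Add back selections omitting two groups (i.e. drawn from a single group): C(7,8) + C(5,8) + C(3,8) = 0.
By inclusion–exclusion: 6435 − 541 + 0 = 5894.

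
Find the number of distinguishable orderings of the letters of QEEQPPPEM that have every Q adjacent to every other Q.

Treat the 2 copies of Q as a single block. The multiset to arrange is then {QQ, E, E, E, M, P, P, P}, 8 items in all.
That gives (8)!/(3!·3!) = 1120 arrangements.

1120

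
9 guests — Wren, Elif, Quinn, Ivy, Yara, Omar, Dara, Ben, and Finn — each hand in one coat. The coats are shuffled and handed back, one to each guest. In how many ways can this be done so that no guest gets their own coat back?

133496

Count assignments avoiding every fixed point. For any j of the 9 guests fixed to their own coat, the other 9−j can be arranged in (9−j)! ways.
By inclusion–exclusion this is Σ_{j=0}^{9} (−1)^j C(9,j)·(9−j)!.
Computing: 362880 − 362880 + 181440 − 60480 + 15120 − 3024 + 504 − 72 + 9 − 1 = 133496.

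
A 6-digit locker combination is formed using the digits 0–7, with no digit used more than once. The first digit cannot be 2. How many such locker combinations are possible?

17640

The first digit has 8−1 = 7 choices (anything except 2).
The remaining 5 digits are filled from the other 7 symbols without repetition: 7 × 6 × 5 × 4 × 3 = 2520.
Total: 7 × 2520 = 17640.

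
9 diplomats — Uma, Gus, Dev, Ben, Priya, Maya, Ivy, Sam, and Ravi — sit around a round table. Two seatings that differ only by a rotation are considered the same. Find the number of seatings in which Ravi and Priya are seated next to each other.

Glue Ravi and Priya into a block (2 internal orders). Seating 8 units around a circle gives (7)! arrangements.
So 2 × (7)! = 2 × 5040 = 10080.

10080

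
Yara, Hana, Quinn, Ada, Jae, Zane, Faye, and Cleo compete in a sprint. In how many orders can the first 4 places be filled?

There are 8 choices for 1st place, 7 for 2nd, and so on down to 5 for position 4.
That gives 8 × 7 × 6 × 5 = 1680.

1680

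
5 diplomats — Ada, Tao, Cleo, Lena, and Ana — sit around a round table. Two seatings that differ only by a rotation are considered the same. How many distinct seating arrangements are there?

Fix one person's seat to break rotational symmetry; the remaining 4 people can be arranged in (4)! = 24 ways.

24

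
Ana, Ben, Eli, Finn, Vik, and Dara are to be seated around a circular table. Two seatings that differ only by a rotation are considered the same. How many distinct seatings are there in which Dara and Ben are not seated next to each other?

72

All circular seatings of 6 people number (5)! = 120.
Seatings with Dara beside Ben: treat them as a block with 2 internal orders, giving 2 × (4)! = 48.
Subtracting, 120 − 48 = 72.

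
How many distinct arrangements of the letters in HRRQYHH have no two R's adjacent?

There are 7!/(3!·2!) = 420 arrangements of HRRQYHH in total.
Arrangements with the R's together: treat RR as one letter, giving (6)!/(3!) = 120.
Subtracting, 420 − 120 = 300 arrangements keep the R's apart.

300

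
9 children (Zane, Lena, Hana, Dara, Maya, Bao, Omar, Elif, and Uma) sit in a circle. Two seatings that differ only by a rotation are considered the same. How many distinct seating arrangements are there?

40320

Fix one person's seat to break rotational symmetry; the remaining 8 people can be arranged in (8)! = 40320 ways.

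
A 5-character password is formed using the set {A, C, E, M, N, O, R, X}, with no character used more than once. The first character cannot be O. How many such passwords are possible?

5880

The first character has 8−1 = 7 choices (anything except O).
The remaining 4 characters are filled from the other 7 symbols without repetition: 7 × 6 × 5 × 4 = 840.
Total: 7 × 840 = 5880.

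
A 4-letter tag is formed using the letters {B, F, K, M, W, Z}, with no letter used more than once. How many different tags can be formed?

Choose and order 4 of the 6 symbols: the first letter has 6 options, the next 5, then 4, 3.
6 × 5 × 4 × 3 = 360.

360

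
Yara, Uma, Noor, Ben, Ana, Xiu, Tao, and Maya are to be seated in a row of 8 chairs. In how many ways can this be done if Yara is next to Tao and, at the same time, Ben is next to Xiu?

2880

Treat {Yara,Tao} as one block (2 orders) and {Ben,Xiu} as another (2 orders).
That leaves 6 units to arrange: 2 × 2 × 6! = 4 × 720 = 2880.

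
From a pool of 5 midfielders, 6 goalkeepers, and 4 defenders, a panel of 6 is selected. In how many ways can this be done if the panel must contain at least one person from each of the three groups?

With no constraint there are C(15,6) = 5005 possible selections.
Selections missing a whole group: no midfielders → C(10,6) = 210; no goalkeepers → C(9,6) = 84; no defenders → C(11,6) = 462.
Add back selections omitting two groups (i.e. drawn from a single group): C(5,6) + C(6,6) + C(4,6) = 1.
By inclusion–exclusion: 5005 − 756 + 1 = 4250.

4250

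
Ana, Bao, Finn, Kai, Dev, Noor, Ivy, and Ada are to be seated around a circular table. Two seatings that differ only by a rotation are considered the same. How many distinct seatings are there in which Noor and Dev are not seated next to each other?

Without the restriction there are (7)! = 5040 seatings.
Seatings with Noor beside Dev: treat them as a block with 2 internal orders, giving 2 × (6)! = 1440.
Subtracting, 5040 − 1440 = 3600.

3600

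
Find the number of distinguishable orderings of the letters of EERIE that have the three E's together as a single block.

Treat the 3 copies of E as a single block. The multiset to arrange is then {EEE, I, R}, 3 items in all.
All 3 items are distinct, so there are (3)! = 6 arrangements.

6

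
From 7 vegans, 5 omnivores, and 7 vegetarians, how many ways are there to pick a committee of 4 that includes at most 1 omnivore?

2821

Split by how many omnivores are chosen (0 through 1).
Sum: C(5,0)·C(14,4) + C(5,1)·C(14,3) = 1001 + 1820 = 2821.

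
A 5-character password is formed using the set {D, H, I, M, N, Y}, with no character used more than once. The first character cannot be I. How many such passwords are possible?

The first character has 6−1 = 5 choices (anything except I).
The remaining 4 characters are filled from the other 5 symbols without repetition: 5 × 4 × 3 × 2 = 120.
Total: 5 × 120 = 600.

600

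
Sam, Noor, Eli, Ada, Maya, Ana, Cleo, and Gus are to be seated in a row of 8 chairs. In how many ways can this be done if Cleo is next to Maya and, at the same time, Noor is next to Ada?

Treat {Cleo,Maya} as one block (2 orders) and {Noor,Ada} as another (2 orders).
That leaves 6 units to arrange: 2 × 2 × 6! = 4 × 720 = 2880.

2880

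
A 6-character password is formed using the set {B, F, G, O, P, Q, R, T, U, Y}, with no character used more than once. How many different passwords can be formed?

Choose and order 6 of the 10 symbols: the first character has 10 options, the next 9, and so on down to 5.
That product is 10 × 9 × 8 × 7 × 6 × 5 = 151200.

151200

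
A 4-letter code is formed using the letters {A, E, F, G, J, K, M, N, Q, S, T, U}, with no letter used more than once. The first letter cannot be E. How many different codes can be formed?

The first letter has 12−1 = 11 choices (anything except E).
The remaining 3 letters are filled from the other 11 symbols without repetition: 11 × 10 × 9 = 990.
Total: 11 × 990 = 10890.

10890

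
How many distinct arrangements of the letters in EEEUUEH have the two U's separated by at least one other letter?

There are 7!/(4!·2!) = 105 arrangements of EEEUUEH in total.
If the two U's are adjacent, glue them into one block, leaving 6 items to arrange: (6)!/(4!) = 30 ways.
Hence 105 − 30 = 75.

75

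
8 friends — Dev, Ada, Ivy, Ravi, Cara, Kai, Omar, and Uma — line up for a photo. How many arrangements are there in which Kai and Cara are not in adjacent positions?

30240

Of the 8! = 40320 arrangements, those with Kai and Cara adjacent number 2 × 7! = 10080 (treat the pair as a block with 2 internal orders).
So 40320 − 10080 = 30240 arrangements keep them apart.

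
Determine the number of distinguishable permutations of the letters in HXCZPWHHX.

Letter multiplicities in HXCZPWHHX: C×1, H×3, P×1, W×1, X×2, Z×1.
Dividing 9! = 362880 by 3!·2! = 12 for the repeated letters gives 30240.

30240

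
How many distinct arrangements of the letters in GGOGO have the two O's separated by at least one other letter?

6

There are 5!/(3!·2!) = 10 arrangements of GGOGO in total.
Arrangements with the O's together: treat OO as one letter, giving (4)!/(3!) = 4.
Hence 10 − 4 = 6.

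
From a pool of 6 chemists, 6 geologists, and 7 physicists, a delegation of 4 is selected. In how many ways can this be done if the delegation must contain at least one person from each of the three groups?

Total 4-person selections from all 19: C(19,4) = 3876.
Subtract selections that omit an entire group: no chemists → C(13,4) = 715; no geologists → C(13,4) = 715; no physicists → C(12,4) = 495.
Add back selections omitting two groups (i.e. drawn from a single group): C(6,4) + C(6,4) + C(7,4) = 65.
By inclusion–exclusion: 3876 − 1925 + 65 = 2016.

2016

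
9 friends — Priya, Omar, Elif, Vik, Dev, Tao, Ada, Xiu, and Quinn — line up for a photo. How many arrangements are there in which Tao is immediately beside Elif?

Treat {Tao, Elif} as a single unit. There are 8 units to order, and the pair itself can be ordered 2 ways.
That gives 2 × 8! = 2 × 40320 = 80640.

80640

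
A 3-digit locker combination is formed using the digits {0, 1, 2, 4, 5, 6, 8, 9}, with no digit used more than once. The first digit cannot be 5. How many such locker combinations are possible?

294

The first digit has 8−1 = 7 choices (anything except 5).
The remaining 2 digits are filled from the other 7 symbols without repetition: 7 × 6 = 42.
Total: 7 × 42 = 294.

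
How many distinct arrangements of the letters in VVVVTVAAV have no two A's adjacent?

There are 9!/(6!·2!) = 252 arrangements of VVVVTVAAV in total.
If the two A's are adjacent, glue them into one block, leaving 8 items to arrange: (8)!/(6!) = 56 ways.
Subtracting, 252 − 56 = 196 arrangements keep the A's apart.

196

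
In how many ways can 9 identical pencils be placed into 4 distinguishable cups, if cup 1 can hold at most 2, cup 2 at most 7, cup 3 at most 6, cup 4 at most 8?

121

By stars and bars, unrestricted non-negative solutions to x_1+…+x_4 = 9 number C(9+3,3) = 220.
Subtract solutions that violate a single cap (substitute x_i' = x_i − (cap_i+1)): x_1 ≥ 3 gives C(9,3) = 84; x_2 ≥ 8 gives C(4,3) = 4; x_3 ≥ 7 gives C(5,3) = 10; x_4 ≥ 9 gives C(3,3) = 1. Together 99.
No two caps can be exceeded simultaneously, so the pair terms are all 0.
By inclusion–exclusion the count is 220 − 99 + 0 = 121.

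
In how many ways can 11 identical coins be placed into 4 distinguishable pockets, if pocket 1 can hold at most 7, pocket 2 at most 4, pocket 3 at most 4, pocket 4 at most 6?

By stars and bars, unrestricted non-negative solutions to x_1+…+x_4 = 11 number C(11+3,3) = 364.
Subtract solutions that violate a single cap (substitute x_i' = x_i − (cap_i+1)): x_1 ≥ 8 gives C(6,3) = 20; x_2 ≥ 5 gives C(9,3) = 84; x_3 ≥ 5 gives C(9,3) = 84; x_4 ≥ 7 gives C(7,3) = 35. Together 223.
Add back pairs where two caps are both exceeded: 0 + 0 + 0 + 4 + 0 + 0 = 4.
By inclusion–exclusion the count is 364 − 223 + 4 = 145.

145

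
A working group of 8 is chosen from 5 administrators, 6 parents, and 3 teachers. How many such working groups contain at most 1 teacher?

1155

Split by how many teachers are chosen (0 through 1).
Sum: C(3,0)·C(11,8) + C(3,1)·C(11,7) = 165 + 990 = 1155.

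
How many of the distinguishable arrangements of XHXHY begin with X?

With the first slot taken by X, it remains to arrange the other 4 letters (HXHY).
Those 4 letters have H appearing twice, giving (4)!/(2!) = 12.

12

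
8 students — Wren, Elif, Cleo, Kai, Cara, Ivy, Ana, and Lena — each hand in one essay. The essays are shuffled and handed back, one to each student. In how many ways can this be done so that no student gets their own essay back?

Count assignments avoiding every fixed point. For any j of the 8 students fixed to their own essay, the other 8−j can be arranged in (8−j)! ways.
By inclusion–exclusion this is Σ_{j=0}^{8} (−1)^j C(8,j)·(8−j)!.
Computing: 40320 − 40320 + 20160 − 6720 + 1680 − 336 + 56 − 8 + 1 = 14833.

14833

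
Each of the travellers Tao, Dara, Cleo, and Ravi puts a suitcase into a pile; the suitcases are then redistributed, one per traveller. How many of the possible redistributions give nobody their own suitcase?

Count assignments avoiding every fixed point. For any j of the 4 travellers fixed to their own suitcase, the other 4−j can be arranged in (4−j)! ways.
By inclusion–exclusion this is Σ_{j=0}^{4} (−1)^j C(4,j)·(4−j)!.
Computing: 24 − 24 + 12 − 4 + 1 = 9.

9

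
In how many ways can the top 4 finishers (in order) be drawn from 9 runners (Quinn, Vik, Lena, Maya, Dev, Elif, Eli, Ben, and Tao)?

3024

There are 9 choices for 1st place, 8 for 2nd, and so on down to 6 for position 4.
That gives 9 × 8 × 7 × 6 = 3024.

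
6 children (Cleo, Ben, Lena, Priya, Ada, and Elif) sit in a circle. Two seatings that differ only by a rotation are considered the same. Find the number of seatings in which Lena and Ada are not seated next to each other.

Without the restriction there are (5)! = 120 seatings.
Those with Lena next to Ada: fuse the pair into one unit and seat 5 units around a circle — 2·(4)! = 48.
Subtracting, 120 − 48 = 72.

72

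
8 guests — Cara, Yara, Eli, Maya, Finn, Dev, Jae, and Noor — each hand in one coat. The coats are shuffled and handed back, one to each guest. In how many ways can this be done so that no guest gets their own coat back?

This is the derangement count D_8: permutations of 8 items with no fixed point.
By inclusion–exclusion this is Σ_{j=0}^{8} (−1)^j C(8,j)·(8−j)!.
Computing: 40320 − 40320 + 20160 − 6720 + 1680 − 336 + 56 − 8 + 1 = 14833.

14833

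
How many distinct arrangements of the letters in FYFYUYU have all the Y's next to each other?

30

Treat the 3 copies of Y as a single block. The multiset to arrange is then {YYY, F, F, U, U}, 5 items in all.
That gives (5)!/(2!·2!) = 30 arrangements.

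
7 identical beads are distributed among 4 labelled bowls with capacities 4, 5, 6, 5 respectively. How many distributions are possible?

By stars and bars, unrestricted non-negative solutions to x_1+…+x_4 = 7 number C(7+3,3) = 120.
Subtract solutions that violate a single cap (substitute x_i' = x_i − (cap_i+1)): x_1 ≥ 5 gives C(5,3) = 10; x_2 ≥ 6 gives C(4,3) = 4; x_3 ≥ 7 gives C(3,3) = 1; x_4 ≥ 6 gives C(4,3) = 4. Together 19.
No two caps can be exceeded simultaneously, so the pair terms are all 0.
By inclusion–exclusion the count is 120 − 19 + 0 = 101.

101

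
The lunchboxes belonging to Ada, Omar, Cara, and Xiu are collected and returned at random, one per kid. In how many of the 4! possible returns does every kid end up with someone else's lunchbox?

This is the derangement count D_4: permutations of 4 items with no fixed point.
By inclusion–exclusion this is Σ_{j=0}^{4} (−1)^j C(4,j)·(4−j)!.
Computing: 24 − 24 + 12 − 4 + 1 = 9.

9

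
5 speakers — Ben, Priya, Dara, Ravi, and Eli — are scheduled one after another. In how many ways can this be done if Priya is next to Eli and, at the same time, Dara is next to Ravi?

24

Treat {Priya,Eli} as one block (2 orders) and {Dara,Ravi} as another (2 orders).
That leaves 3 units to arrange: 2 × 2 × 3! = 4 × 6 = 24.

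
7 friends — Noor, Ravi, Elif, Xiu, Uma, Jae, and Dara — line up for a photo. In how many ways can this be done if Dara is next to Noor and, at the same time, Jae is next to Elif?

Treat {Dara,Noor} as one block (2 orders) and {Jae,Elif} as another (2 orders).
That leaves 5 units to arrange: 2 × 2 × 5! = 4 × 120 = 480.

480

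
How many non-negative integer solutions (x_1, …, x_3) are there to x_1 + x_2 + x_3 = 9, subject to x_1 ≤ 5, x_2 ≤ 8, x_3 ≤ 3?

23

Ignoring the caps, the number of non-negative solutions to x_1+…+x_3 = 9 is C(11,2) = 55.
Subtract solutions that violate a single cap (substitute x_i' = x_i − (cap_i+1)): x_1 ≥ 6 gives C(5,2) = 10; x_2 ≥ 9 gives C(2,2) = 1; x_3 ≥ 4 gives C(7,2) = 21. Together 32.
No two caps can be exceeded simultaneously, so the pair terms are all 0.
By inclusion–exclusion the count is 55 − 32 + 0 = 23.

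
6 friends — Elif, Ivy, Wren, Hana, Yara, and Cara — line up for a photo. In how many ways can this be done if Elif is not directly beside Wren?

480

Of the 6! = 720 arrangements, those with Elif and Wren adjacent number 2 × 5! = 240 (treat the pair as a block with 2 internal orders).
So 720 − 240 = 480 arrangements keep them apart.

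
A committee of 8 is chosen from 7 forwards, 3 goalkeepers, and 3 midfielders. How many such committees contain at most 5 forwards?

Split by how many forwards are chosen (0 through 5).
Sum: C(7,0)·C(6,8) + C(7,1)·C(6,7) + C(7,2)·C(6,6) + C(7,3)·C(6,5) + C(7,4)·C(6,4) + C(7,5)·C(6,3) = 0 + 0 + 21 + 210 + 525 + 420 = 1176.

1176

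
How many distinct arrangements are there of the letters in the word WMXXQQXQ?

The 8 letters of WMXXQQXQ have repeats: Q appearing 3 times and X appearing 3 times.
So there are 8! / (3!·3!) = 1120 distinguishable arrangements.

1120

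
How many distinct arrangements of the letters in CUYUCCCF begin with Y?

105

With the first slot taken by Y, it remains to arrange the other 7 letters (CUUCCCF).
Those 7 letters have C appearing 4 times and U appearing twice, giving (7)!/(4!·2!) = 105.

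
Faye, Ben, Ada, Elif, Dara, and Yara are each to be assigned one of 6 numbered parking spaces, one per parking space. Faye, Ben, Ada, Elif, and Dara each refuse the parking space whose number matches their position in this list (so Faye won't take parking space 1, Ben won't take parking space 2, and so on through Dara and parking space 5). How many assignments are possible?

309

Let Aᵢ (for 1 ≤ i ≤ 5) be the placements that put person i in their forbidden parking space. Any j of these fix j positions, leaving (6−j)! ways to fill the rest, and there are C(5,j) ways to pick which j.
By inclusion–exclusion, the number of valid placements is Σ_{j=0}^{5} (−1)^j C(5,j)·(6−j)!.
Computing: 720 − 600 + 240 − 60 + 10 − 1 = 309.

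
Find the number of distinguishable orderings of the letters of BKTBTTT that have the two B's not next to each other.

75

There are 7!/(4!·2!) = 105 arrangements of BKTBTTT in total.
If the two B's are adjacent, glue them into one block, leaving 6 items to arrange: (6)!/(4!) = 30 ways.
Subtracting, 105 − 30 = 75 arrangements keep the B's apart.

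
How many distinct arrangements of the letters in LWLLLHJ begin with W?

Fix W in the first position and arrange the remaining 6 letters.
Those 6 letters have L appearing 4 times, giving (6)!/(4!) = 30.

30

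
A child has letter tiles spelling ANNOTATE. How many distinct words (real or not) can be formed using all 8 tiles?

5040

ANNOTATE has 8 letters with A appearing twice, N appearing twice, and T appearing twice.
Dividing 8! = 40320 by 2!·2!·2! = 8 for the repeated letters gives 5040.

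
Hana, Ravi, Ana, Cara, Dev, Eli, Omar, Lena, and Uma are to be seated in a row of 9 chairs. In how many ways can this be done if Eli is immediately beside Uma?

80640

Place the 7 others and the Eli-Uma pair as 8 objects in a line; the pair has 2 internal arrangements.
That gives 2 × 8! = 2 × 40320 = 80640.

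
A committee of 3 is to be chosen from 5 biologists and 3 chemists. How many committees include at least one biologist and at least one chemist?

Unrestricted: C(8,3) = 56 ways to pick any 3 of the 8.
Subtract selections that omit an entire group: no biologists → C(3,3) = 1; no chemists → C(5,3) = 10.
Both groups omitted at once is impossible, so 56 − 11 = 45.

45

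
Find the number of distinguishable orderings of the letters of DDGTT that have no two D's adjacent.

18

Total arrangements of DDGTT: 5!/(2!·2!) = 30.
If the two D's are adjacent, glue them into one block, leaving 4 items to arrange: (4)!/(2!) = 12 ways.
Hence 30 − 12 = 18.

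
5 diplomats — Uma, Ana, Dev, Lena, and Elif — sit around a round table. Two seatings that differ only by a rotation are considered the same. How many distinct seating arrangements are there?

Around a circle, 5 distinct people have 5!/5 = (4)! = 24 rotationally distinct seatings.

24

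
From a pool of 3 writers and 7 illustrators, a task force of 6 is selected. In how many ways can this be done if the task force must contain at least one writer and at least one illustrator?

203

With no constraint there are C(10,6) = 210 possible selections.
Selections missing a whole group: no writers → C(7,6) = 7; no illustrators → C(3,6) = 0.
Both groups omitted at once is impossible, so 210 − 7 = 203.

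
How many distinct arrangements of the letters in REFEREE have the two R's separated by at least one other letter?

75

Total arrangements of REFEREE: 7!/(4!·2!) = 105.
If the two R's are adjacent, glue them into one block, leaving 6 items to arrange: (6)!/(4!) = 30 ways.
Subtracting, 105 − 30 = 75 arrangements keep the R's apart.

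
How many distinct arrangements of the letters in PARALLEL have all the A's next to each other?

Treat the 2 copies of A as a single block. The multiset to arrange is then {AA, E, L, L, L, P, R}, 7 items in all.
That gives (7)!/(3!) = 840 arrangements.

840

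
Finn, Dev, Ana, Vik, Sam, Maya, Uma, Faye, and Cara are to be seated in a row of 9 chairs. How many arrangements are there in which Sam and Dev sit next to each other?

80640

Glue Sam and Dev into one block (2 internal orders), leaving 8 units to arrange in a row.
So the count is 2·(8)! = 80640.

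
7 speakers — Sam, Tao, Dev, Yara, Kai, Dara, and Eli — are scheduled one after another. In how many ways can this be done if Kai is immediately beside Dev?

Treat {Kai, Dev} as a single unit. There are 6 units to order, and the pair itself can be ordered 2 ways.
So the count is 2·(6)! = 1440.

1440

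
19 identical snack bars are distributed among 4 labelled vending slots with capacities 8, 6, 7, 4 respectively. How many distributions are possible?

Ignoring the caps, the number of non-negative solutions to x_1+…+x_4 = 19 is C(22,3) = 1540.
Subtract solutions that violate a single cap (substitute x_i' = x_i − (cap_i+1)): x_1 ≥ 9 gives C(13,3) = 286; x_2 ≥ 7 gives C(15,3) = 455; x_3 ≥ 8 gives C(14,3) = 364; x_4 ≥ 5 gives C(17,3) = 680. Together 1785.
Add back pairs where two caps are both exceeded: 20 + 10 + 56 + 35 + 120 + 84 = 325.
By inclusion–exclusion the count is 1540 − 1785 + 325 = 80.

80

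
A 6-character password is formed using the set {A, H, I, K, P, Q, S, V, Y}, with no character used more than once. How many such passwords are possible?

60480

With no repetition, fill the 6 characters in order: 9 choices, then 8, down to 4.
That product is 9 × 8 × 7 × 6 × 5 × 4 = 60480.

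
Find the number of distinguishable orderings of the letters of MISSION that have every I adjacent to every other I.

360

Treat the 2 copies of I as a single block. The multiset to arrange is then {II, M, N, O, S, S}, 6 items in all.
That gives (6)!/(2!) = 360 arrangements.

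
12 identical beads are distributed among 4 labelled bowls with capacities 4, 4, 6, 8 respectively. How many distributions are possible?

151

Without the upper bounds there are C(15,3) = 455 ways to split 12 among 4 bowls.
Subtract solutions that violate a single cap (substitute x_i' = x_i − (cap_i+1)): x_1 ≥ 5 gives C(10,3) = 120; x_2 ≥ 5 gives C(10,3) = 120; x_3 ≥ 7 gives C(8,3) = 56; x_4 ≥ 9 gives C(6,3) = 20. Together 316.
Add back pairs where two caps are both exceeded: 10 + 1 + 0 + 1 + 0 + 0 = 12.
By inclusion–exclusion the count is 455 − 316 + 12 = 151.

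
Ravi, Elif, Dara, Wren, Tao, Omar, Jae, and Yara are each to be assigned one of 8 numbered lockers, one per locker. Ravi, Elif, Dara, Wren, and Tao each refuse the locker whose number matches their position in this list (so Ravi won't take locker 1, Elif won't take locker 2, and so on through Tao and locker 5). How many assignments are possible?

21234

Let Aᵢ (for 1 ≤ i ≤ 5) be the placements that put person i in their forbidden locker. Any j of these fix j positions, leaving (8−j)! ways to fill the rest, and there are C(5,j) ways to pick which j.
By inclusion–exclusion, the number of valid placements is Σ_{j=0}^{5} (−1)^j C(5,j)·(8−j)!.
Computing: 40320 − 25200 + 7200 − 1200 + 120 − 6 = 21234.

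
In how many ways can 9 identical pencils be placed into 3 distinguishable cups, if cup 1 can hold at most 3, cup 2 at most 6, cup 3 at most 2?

6

Without the upper bounds there are C(11,2) = 55 ways to split 9 among 3 cups.
Subtract solutions that violate a single cap (substitute x_i' = x_i − (cap_i+1)): x_1 ≥ 4 gives C(7,2) = 21; x_2 ≥ 7 gives C(4,2) = 6; x_3 ≥ 3 gives C(8,2) = 28. Together 55.
Add back pairs where two caps are both exceeded: 0 + 6 + 0 = 6.
By inclusion–exclusion the count is 55 − 55 + 6 = 6.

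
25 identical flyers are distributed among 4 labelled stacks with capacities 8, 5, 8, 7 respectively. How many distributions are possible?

Without the upper bounds there are C(28,3) = 3276 ways to split 25 among 4 stacks.
Subtract solutions that violate a single cap (substitute x_i' = x_i − (cap_i+1)): x_1 ≥ 9 gives C(19,3) = 969; x_2 ≥ 6 gives C(22,3) = 1540; x_3 ≥ 9 gives C(19,3) = 969; x_4 ≥ 8 gives C(20,3) = 1140. Together 4618.
Add back pairs where two caps are both exceeded: 286 + 120 + 165 + 286 + 364 + 165 = 1386.
Subtract triples: 4 + 10 + 0 + 10 = 24.
By inclusion–exclusion the count is 3276 − 4618 + 1386 − 24 = 20.

20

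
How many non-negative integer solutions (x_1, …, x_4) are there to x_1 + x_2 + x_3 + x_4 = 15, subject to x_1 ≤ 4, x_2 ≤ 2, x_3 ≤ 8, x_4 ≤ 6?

Without the upper bounds there are C(18,3) = 816 ways to split 15 among 4 variables.
Subtract solutions that violate a single cap (substitute x_i' = x_i − (cap_i+1)): x_1 ≥ 5 gives C(13,3) = 286; x_2 ≥ 3 gives C(15,3) = 455; x_3 ≥ 9 gives C(9,3) = 84; x_4 ≥ 7 gives C(11,3) = 165. Together 990.
Add back pairs where two caps are both exceeded: 120 + 4 + 20 + 20 + 56 + 0 = 220.
Subtract triples: 0 + 1 + 0 + 0 = 1.
By inclusion–exclusion the count is 816 − 990 + 220 − 1 = 45.

45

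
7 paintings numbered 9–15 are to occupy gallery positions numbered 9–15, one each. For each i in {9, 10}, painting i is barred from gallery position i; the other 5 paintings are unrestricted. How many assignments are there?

3720

Let Aᵢ (for i ∈ {9, 10}) be the placements that put painting i in its forbidden gallery position. Any j of these fix j positions, leaving (7−j)! ways to fill the rest, and there are C(2,j) ways to pick which j.
By inclusion–exclusion, the number of valid placements is Σ_{j=0}^{2} (−1)^j C(2,j)·(7−j)!.
Computing: 5040 − 1440 + 120 = 3720.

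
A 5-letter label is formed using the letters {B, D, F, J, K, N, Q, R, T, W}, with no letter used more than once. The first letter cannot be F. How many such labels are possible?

The first letter has 10−1 = 9 choices (anything except F).
The remaining 4 letters are filled from the other 9 symbols without repetition: 9 × 8 × 7 × 6 = 3024.
Total: 9 × 3024 = 27216.

27216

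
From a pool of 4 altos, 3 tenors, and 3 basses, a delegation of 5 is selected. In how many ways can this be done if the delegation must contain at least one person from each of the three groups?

204

With no constraint there are C(10,5) = 252 possible selections.
Selections missing a whole group: no altos → C(6,5) = 6; no tenors → C(7,5) = 21; no basses → C(7,5) = 21.
Add back selections omitting two groups (i.e. drawn from a single group): C(4,5) + C(3,5) + C(3,5) = 0.
By inclusion–exclusion: 252 − 48 + 0 = 204.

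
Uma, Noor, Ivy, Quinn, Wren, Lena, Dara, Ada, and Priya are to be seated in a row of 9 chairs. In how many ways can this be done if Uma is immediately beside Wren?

80640

Treat {Uma, Wren} as a single unit. There are 8 units to order, and the pair itself can be ordered 2 ways.
So the count is 2·(8)! = 80640.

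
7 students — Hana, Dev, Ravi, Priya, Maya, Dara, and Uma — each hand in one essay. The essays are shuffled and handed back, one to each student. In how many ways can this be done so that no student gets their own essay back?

This is the derangement count D_7: permutations of 7 items with no fixed point.
By inclusion–exclusion this is Σ_{j=0}^{7} (−1)^j C(7,j)·(7−j)!.
Computing: 5040 − 5040 + 2520 − 840 + 210 − 42 + 7 − 1 = 1854.

1854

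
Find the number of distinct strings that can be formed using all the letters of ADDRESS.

Letter multiplicities in ADDRESS: A×1, D×2, E×1, R×1, S×2.
Dividing 7! = 5040 by 2!·2! = 4 for the repeated letters gives 1260.

1260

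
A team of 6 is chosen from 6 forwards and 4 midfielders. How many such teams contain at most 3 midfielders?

195

Split by how many midfielders are chosen (0 through 3).
Sum: C(4,0)·C(6,6) + C(4,1)·C(6,5) + C(4,2)·C(6,4) + C(4,3)·C(6,3) = 1 + 24 + 90 + 80 = 195.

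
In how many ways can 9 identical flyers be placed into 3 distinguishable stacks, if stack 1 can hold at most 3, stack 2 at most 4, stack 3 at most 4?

Without the upper bounds there are C(11,2) = 55 ways to split 9 among 3 stacks.
Subtract solutions that violate a single cap (substitute x_i' = x_i − (cap_i+1)): x_1 ≥ 4 gives C(7,2) = 21; x_2 ≥ 5 gives C(6,2) = 15; x_3 ≥ 5 gives C(6,2) = 15. Together 51.
Add back pairs where two caps are both exceeded: 1 + 1 + 0 = 2.
By inclusion–exclusion the count is 55 − 51 + 2 = 6.

6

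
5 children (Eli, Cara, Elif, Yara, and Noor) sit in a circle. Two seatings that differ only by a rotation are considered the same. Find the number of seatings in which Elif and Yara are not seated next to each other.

All circular seatings of 5 people number (4)! = 24.
Those with Elif next to Yara: fuse the pair into one unit and seat 4 units around a circle — 2·(3)! = 12.
Subtracting, 24 − 12 = 12.

12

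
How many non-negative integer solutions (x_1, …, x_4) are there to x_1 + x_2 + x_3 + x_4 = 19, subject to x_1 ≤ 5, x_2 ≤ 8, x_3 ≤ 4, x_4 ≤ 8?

By stars and bars, unrestricted non-negative solutions to x_1+…+x_4 = 19 number C(19+3,3) = 1540.
Subtract solutions that violate a single cap (substitute x_i' = x_i − (cap_i+1)): x_1 ≥ 6 gives C(16,3) = 560; x_2 ≥ 9 gives C(13,3) = 286; x_3 ≥ 5 gives C(17,3) = 680; x_4 ≥ 9 gives C(13,3) = 286. Together 1812.
Add back pairs where two caps are both exceeded: 35 + 165 + 35 + 56 + 4 + 56 = 351.
By inclusion–exclusion the count is 1540 − 1812 + 351 = 79.

79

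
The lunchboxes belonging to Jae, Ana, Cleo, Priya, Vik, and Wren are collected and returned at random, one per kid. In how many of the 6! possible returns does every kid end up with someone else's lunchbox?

265

Let Aᵢ be the assignments in which kid i gets their own lunchbox. We want the size of the complement of A₁∪…∪A_6.
By inclusion–exclusion this is Σ_{j=0}^{6} (−1)^j C(6,j)·(6−j)!.
Computing: 720 − 720 + 360 − 120 + 30 − 6 + 1 = 265.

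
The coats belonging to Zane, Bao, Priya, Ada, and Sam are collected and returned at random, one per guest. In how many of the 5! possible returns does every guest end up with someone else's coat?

44

This is the derangement count D_5: permutations of 5 items with no fixed point.
By inclusion–exclusion this is Σ_{j=0}^{5} (−1)^j C(5,j)·(5−j)!.
Computing: 120 − 120 + 60 − 20 + 5 − 1 = 44.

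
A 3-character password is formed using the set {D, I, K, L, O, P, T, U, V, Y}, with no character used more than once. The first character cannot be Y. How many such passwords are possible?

The first character has 10−1 = 9 choices (anything except Y).
The remaining 2 characters are filled from the other 9 symbols without repetition: 9 × 8 = 72.
Total: 9 × 72 = 648.

648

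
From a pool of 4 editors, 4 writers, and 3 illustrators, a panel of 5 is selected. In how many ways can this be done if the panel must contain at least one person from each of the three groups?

364

Unrestricted: C(11,5) = 462 ways to pick any 5 of the 11.
Subtract selections that omit an entire group: no editors → C(7,5) = 21; no writers → C(7,5) = 21; no illustrators → C(8,5) = 56.
Add back selections omitting two groups (i.e. drawn from a single group): C(4,5) + C(4,5) + C(3,5) = 0.
By inclusion–exclusion: 462 − 98 + 0 = 364.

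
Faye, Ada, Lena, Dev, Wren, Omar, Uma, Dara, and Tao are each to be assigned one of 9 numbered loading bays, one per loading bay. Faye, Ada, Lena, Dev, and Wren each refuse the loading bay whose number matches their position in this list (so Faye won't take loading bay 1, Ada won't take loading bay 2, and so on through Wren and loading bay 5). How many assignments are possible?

205056

Let Aᵢ (for 1 ≤ i ≤ 5) be the placements that put person i in their forbidden loading bay. Any j of these fix j positions, leaving (9−j)! ways to fill the rest, and there are C(5,j) ways to pick which j.
By inclusion–exclusion, the number of valid placements is Σ_{j=0}^{5} (−1)^j C(5,j)·(9−j)!.
Computing: 362880 − 201600 + 50400 − 7200 + 600 − 24 = 205056.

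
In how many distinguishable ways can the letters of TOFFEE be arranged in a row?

TOFFEE has 6 letters with E appearing twice and F appearing twice.
The number of distinct arrangements is 6!/(2!·2!) = 720/4 = 180.

180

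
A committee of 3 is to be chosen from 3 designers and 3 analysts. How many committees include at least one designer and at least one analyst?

Unrestricted: C(6,3) = 20 ways to pick any 3 of the 6.
Selections missing a whole group: no designers → C(3,3) = 1; no analysts → C(3,3) = 1.
Both groups omitted at once is impossible, so 20 − 2 = 18.

18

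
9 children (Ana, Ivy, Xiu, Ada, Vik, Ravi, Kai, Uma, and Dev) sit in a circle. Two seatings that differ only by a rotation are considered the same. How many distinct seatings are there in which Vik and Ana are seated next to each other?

Glue Vik and Ana into a block (2 internal orders). Seating 8 units around a circle gives (7)! arrangements.
So 2 × (7)! = 2 × 5040 = 10080.

10080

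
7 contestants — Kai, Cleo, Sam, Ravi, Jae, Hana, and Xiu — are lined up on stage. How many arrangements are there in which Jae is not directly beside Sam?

3600

Of the 7! = 5040 arrangements, those with Jae and Sam adjacent number 2 × 6! = 1440 (treat the pair as a block with 2 internal orders).
So 5040 − 1440 = 3600 arrangements keep them apart.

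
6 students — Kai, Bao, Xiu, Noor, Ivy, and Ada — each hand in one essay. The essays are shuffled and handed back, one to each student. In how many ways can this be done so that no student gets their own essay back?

265

This is the derangement count D_6: permutations of 6 items with no fixed point.
By inclusion–exclusion this is Σ_{j=0}^{6} (−1)^j C(6,j)·(6−j)!.
Computing: 720 − 720 + 360 − 120 + 30 − 6 + 1 = 265.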